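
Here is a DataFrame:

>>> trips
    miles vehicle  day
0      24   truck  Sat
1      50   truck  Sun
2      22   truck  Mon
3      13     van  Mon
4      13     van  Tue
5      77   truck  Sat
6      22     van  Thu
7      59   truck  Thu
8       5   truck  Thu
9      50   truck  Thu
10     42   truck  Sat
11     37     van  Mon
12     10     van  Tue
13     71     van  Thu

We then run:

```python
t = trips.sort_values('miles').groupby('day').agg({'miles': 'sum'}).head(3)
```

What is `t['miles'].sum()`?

sort by miles:
    miles vehicle  day
8       5   truck  Thu
12     10     van  Tue
3      13     van  Mon
4      13     van  Tue
2      22   truck  Mon
6      22     van  Thu
0      24   truck  Sat
11     37     van  Mon
10     42   truck  Sat
1      50   truck  Sun
9      50   truck  Thu
7      59   truck  Thu
13     71     van  Thu
5      77   truck  Sat
group by day, sum of miles:
     miles
day       
Mon     72
Sat    143
Sun     50
Thu    207
Tue     23
take first 3 rows:
     miles
day       
Mon     72
Sat    143
Sun     50

265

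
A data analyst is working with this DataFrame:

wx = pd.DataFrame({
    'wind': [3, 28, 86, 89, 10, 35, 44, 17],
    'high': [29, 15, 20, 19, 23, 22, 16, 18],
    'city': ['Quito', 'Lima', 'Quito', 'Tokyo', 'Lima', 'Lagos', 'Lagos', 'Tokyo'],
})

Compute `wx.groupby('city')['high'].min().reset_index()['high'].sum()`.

group by city, min of high:
city
Lagos    16
Lima     15
Quito    20
Tokyo    18
Name: high, dtype: int64
reset_index():
    city  high
0  Lagos    16
1   Lima    15
2  Quito    20
3  Tokyo    18

69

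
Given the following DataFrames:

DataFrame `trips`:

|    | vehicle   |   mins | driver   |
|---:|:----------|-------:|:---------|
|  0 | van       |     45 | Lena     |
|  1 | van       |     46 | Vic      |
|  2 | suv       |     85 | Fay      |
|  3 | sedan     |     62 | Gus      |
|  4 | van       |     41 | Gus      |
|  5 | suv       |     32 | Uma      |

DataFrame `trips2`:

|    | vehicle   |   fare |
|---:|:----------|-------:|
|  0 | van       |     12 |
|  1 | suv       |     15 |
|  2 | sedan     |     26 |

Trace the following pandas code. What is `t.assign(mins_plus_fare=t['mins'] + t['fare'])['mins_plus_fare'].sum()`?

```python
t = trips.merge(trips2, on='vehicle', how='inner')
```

merge on 'vehicle' (how='inner') → 6 rows:
  vehicle  mins driver  fare
0     van    45   Lena    12
1     van    46    Vic    12
2     suv    85    Fay    15
3   sedan    62    Gus    26
4     van    41    Gus    12
5     suv    32    Uma    15
add column mins_plus_fare = t['mins'] + t['fare']:
  vehicle  mins driver  fare  mins_plus_fare
0     van    45   Lena    12              57
1     van    46    Vic    12              58
2     suv    85    Fay    15             100
3   sedan    62    Gus    26              88
4     van    41    Gus    12              53
5     suv    32    Uma    15              47
Hence 403.

403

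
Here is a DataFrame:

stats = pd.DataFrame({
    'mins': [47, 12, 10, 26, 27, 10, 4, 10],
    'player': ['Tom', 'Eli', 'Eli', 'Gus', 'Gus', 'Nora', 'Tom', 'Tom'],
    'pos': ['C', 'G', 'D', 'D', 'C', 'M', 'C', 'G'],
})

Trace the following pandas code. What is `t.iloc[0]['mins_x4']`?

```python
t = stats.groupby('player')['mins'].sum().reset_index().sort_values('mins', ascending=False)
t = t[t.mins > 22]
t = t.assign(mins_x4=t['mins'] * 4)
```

group by player, sum of mins:
player
Eli     22
Gus     53
Nora    10
Tom     61
Name: mins, dtype: int64
reset_index():
  player  mins
0    Eli    22
1    Gus    53
2   Nora    10
3    Tom    61
sort by mins descending:
  player  mins
3    Tom    61
1    Gus    53
0    Eli    22
2   Nora    10
filter rows where mins > 22:
  player  mins
3    Tom    61
1    Gus    53
add column mins_x4 = t['mins'] * 4:
  player  mins  mins_x4
3    Tom    61      244
1    Gus    53      212

244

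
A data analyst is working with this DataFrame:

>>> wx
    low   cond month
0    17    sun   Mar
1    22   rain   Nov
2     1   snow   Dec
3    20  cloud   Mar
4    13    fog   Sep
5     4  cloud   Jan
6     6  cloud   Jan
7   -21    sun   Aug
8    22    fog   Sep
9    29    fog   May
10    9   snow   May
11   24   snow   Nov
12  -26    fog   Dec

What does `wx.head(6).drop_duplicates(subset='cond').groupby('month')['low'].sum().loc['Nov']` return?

22

take first 6 rows:
   low   cond month
0   17    sun   Mar
1   22   rain   Nov
2    1   snow   Dec
3   20  cloud   Mar
4   13    fog   Sep
5    4  cloud   Jan
drop duplicate cond (keep=first):
   low   cond month
0   17    sun   Mar
1   22   rain   Nov
2    1   snow   Dec
3   20  cloud   Mar
4   13    fog   Sep
group by month, sum of low:
month
Dec     1
Mar    37
Nov    22
Sep    13
Name: low, dtype: int64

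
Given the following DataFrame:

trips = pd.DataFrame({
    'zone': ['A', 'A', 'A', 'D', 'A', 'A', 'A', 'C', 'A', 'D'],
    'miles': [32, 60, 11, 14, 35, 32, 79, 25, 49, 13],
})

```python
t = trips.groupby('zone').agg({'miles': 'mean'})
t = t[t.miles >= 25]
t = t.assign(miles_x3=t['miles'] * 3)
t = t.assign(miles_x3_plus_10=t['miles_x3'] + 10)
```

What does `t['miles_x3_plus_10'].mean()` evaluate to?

111.357142857

group by zone, mean of miles:
          miles
zone           
A     42.571429
C     25.000000
D     13.500000
filter rows where miles >= 25:
          miles
zone           
A     42.571429
C     25.000000
add column miles_x3 = t['miles'] * 3:
          miles    miles_x3
zone                       
A     42.571429  127.714286
C     25.000000   75.000000
add column miles_x3_plus_10 = t['miles_x3'] + 10:
          miles    miles_x3  miles_x3_plus_10
zone                                         
A     42.571429  127.714286        137.714286
C     25.000000   75.000000         85.000000
The mean of column 'miles_x3_plus_10' is 111.357142857.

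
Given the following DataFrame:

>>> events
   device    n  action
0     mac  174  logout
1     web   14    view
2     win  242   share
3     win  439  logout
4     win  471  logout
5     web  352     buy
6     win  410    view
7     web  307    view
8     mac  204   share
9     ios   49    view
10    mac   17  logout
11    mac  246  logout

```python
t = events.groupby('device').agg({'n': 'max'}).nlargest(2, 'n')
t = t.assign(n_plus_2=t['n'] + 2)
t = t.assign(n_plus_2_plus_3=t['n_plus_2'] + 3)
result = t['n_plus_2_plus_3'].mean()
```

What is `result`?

416.5

group by device, max of n:
          n
device     
ios      49
mac     246
web     352
win     471
take 2 rows with largest n:
          n
device     
win     471
web     352
add column n_plus_2 = t['n'] + 2:
          n  n_plus_2
device               
win     471       473
web     352       354
add column n_plus_2_plus_3 = t['n_plus_2'] + 3:
          n  n_plus_2  n_plus_2_plus_3
device                                
win     471       473              476
web     352       354              357
Finally, mean of column 'n_plus_2_plus_3' = 416.5.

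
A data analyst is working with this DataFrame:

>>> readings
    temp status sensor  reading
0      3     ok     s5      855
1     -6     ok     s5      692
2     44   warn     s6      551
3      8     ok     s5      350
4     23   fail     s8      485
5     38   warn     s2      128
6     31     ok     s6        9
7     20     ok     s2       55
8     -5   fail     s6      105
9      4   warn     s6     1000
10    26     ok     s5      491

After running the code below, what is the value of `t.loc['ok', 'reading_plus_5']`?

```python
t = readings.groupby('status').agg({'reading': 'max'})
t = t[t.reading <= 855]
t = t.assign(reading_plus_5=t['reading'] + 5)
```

group by status, max of reading:
        reading
status         
fail        485
ok          855
warn       1000
filter rows where reading <= 855:
        reading
status         
fail        485
ok          855
add column reading_plus_5 = t['reading'] + 5:
        reading  reading_plus_5
status                         
fail        485             490
ok          855             860
The value at row 'ok', column 'reading_plus_5' is 860.

860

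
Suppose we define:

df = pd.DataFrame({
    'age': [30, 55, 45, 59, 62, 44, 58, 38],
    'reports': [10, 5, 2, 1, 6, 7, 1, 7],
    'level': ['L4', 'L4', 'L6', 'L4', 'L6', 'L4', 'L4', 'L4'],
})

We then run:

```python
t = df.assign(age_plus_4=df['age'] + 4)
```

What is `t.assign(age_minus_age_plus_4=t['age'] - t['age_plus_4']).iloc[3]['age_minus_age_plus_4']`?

add column age_plus_4 = df['age'] + 4:
   age  reports level  age_plus_4
0   30       10    L4          34
1   55        5    L4          59
2   45        2    L6          49
3   59        1    L4          63
4   62        6    L6          66
5   44        7    L4          48
6   58        1    L4          62
7   38        7    L4          42
add column age_minus_age_plus_4 = t['age'] - t['age_plus_4']:
   age  reports level  age_plus_4  age_minus_age_plus_4
0   30       10    L4          34                    -4
1   55        5    L4          59                    -4
2   45        2    L6          49                    -4
3   59        1    L4          63                    -4
4   62        6    L6          66                    -4
5   44        7    L4          48                    -4
6   58        1    L4          62                    -4
7   38        7    L4          42                    -4
Hence -4.

-4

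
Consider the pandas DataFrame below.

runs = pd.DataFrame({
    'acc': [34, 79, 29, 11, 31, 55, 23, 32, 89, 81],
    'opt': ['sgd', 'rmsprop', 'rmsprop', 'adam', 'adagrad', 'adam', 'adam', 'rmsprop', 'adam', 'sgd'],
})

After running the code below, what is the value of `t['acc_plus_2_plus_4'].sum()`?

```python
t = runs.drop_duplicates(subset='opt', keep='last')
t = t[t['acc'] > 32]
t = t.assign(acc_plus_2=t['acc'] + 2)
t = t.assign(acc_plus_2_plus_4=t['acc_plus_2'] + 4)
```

drop duplicate opt (keep=last):
   acc      opt
4   31  adagrad
7   32  rmsprop
8   89     adam
9   81      sgd
filter rows where acc > 32:
   acc   opt
8   89  adam
9   81   sgd
add column acc_plus_2 = t['acc'] + 2:
   acc   opt  acc_plus_2
8   89  adam          91
9   81   sgd          83
add column acc_plus_2_plus_4 = t['acc_plus_2'] + 4:
   acc   opt  acc_plus_2  acc_plus_2_plus_4
8   89  adam          91                 95
9   81   sgd          83                 87
Reading off the sum of column 'acc_plus_2_plus_4', we get 182.

182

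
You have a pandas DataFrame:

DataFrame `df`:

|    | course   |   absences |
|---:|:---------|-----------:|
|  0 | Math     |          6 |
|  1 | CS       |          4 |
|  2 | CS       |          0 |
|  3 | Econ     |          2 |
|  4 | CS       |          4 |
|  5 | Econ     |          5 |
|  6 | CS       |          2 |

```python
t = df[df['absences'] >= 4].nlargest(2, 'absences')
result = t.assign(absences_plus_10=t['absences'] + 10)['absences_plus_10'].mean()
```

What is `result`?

filter rows where absences >= 4:
  course  absences
0   Math         6
1     CS         4
4     CS         4
5   Econ         5
take 2 rows with largest absences:
  course  absences
0   Math         6
5   Econ         5
add column absences_plus_10 = t['absences'] + 10:
  course  absences  absences_plus_10
0   Math         6                16
5   Econ         5                15

15.5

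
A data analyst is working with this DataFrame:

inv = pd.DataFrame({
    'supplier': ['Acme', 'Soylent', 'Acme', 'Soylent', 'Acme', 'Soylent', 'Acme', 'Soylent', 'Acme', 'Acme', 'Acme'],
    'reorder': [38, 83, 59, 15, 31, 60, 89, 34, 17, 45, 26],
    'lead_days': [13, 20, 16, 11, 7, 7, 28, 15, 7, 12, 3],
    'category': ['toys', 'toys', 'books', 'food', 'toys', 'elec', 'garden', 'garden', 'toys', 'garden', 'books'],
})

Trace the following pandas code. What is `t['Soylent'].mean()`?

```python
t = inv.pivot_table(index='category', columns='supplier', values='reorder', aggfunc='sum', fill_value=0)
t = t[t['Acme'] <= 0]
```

pivot: rows=category, cols=supplier, sum(reorder):
supplier  Acme  Soylent
category               
books       85        0
elec         0       60
food         0       15
garden     134       34
toys        86       83
filter rows where Acme <= 0:
supplier  Acme  Soylent
category               
elec         0       60
food         0       15
Then the mean of column 'Soylent': 37.5

37.5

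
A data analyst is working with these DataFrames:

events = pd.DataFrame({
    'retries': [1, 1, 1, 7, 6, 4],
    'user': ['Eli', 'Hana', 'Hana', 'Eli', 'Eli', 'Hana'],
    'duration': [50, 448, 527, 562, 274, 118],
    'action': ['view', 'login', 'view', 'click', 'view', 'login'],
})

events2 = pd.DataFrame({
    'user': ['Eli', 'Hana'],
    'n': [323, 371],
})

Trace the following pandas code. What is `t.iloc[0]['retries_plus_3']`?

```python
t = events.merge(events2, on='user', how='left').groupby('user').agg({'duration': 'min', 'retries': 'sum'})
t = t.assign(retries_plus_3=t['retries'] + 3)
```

merge on 'user' (how='left') → 6 rows:
   retries  user  duration action    n
0        1   Eli        50   view  323
1        1  Hana       448  login  371
2        1  Hana       527   view  371
3        7   Eli       562  click  323
4        6   Eli       274   view  323
5        4  Hana       118  login  371
group by user: min(duration), sum(retries):
      duration  retries
user                   
Eli         50       14
Hana       118        6
add column retries_plus_3 = t['retries'] + 3:
      duration  retries  retries_plus_3
user                                   
Eli         50       14              17
Hana       118        6               9
Then the value at position 0, column 'retries_plus_3': 17

17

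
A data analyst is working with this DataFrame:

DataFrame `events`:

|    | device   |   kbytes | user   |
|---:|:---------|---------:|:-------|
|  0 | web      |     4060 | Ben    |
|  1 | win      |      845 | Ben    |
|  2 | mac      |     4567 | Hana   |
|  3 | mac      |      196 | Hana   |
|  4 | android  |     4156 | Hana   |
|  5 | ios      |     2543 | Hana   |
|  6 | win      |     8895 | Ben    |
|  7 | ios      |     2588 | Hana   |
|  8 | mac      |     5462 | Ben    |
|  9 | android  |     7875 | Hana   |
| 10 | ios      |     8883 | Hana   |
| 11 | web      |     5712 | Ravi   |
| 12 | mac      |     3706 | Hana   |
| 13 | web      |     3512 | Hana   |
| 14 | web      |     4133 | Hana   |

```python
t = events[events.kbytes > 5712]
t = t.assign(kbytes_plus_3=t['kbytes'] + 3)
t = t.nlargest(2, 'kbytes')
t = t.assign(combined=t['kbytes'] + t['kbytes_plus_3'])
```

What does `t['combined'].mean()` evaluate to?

17781.0

filter rows where kbytes > 5712:
     device  kbytes  user
6       win    8895   Ben
9   android    7875  Hana
10      ios    8883  Hana
add column kbytes_plus_3 = t['kbytes'] + 3:
     device  kbytes  user  kbytes_plus_3
6       win    8895   Ben           8898
9   android    7875  Hana           7878
10      ios    8883  Hana           8886
take 2 rows with largest kbytes:
   device  kbytes  user  kbytes_plus_3
6     win    8895   Ben           8898
10    ios    8883  Hana           8886
add column combined = t['kbytes'] + t['kbytes_plus_3']:
   device  kbytes  user  kbytes_plus_3  combined
6     win    8895   Ben           8898     17793
10    ios    8883  Hana           8886     17769
Finally, mean of column 'combined' = 17781.0.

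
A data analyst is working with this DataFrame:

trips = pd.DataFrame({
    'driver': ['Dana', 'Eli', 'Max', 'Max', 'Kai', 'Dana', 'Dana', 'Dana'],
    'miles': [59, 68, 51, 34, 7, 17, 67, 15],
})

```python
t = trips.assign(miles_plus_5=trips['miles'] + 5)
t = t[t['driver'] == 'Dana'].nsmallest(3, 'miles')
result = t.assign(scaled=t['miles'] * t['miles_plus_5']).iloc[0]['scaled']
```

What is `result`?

300

add column miles_plus_5 = trips['miles'] + 5:
  driver  miles  miles_plus_5
0   Dana     59            64
1    Eli     68            73
2    Max     51            56
3    Max     34            39
4    Kai      7            12
5   Dana     17            22
6   Dana     67            72
7   Dana     15            20
filter rows where driver == 'Dana':
  driver  miles  miles_plus_5
0   Dana     59            64
5   Dana     17            22
6   Dana     67            72
7   Dana     15            20
take 3 rows with smallest miles:
  driver  miles  miles_plus_5
7   Dana     15            20
5   Dana     17            22
0   Dana     59            64
add column scaled = t['miles'] * t['miles_plus_5']:
  driver  miles  miles_plus_5  scaled
7   Dana     15            20     300
5   Dana     17            22     374
0   Dana     59            64    3776
Then the value at position 0, column 'scaled': 300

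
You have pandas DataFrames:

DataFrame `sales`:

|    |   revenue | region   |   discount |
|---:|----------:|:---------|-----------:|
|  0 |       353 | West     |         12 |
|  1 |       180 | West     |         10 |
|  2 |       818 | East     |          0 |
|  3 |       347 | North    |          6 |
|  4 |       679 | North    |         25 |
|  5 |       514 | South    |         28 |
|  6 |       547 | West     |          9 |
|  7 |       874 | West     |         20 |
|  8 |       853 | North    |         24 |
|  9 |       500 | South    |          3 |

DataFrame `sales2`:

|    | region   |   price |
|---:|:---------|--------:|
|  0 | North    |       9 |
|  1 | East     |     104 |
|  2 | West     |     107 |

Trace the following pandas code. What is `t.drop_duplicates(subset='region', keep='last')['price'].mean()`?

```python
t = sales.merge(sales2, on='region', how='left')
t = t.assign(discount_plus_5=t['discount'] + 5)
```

73.3333333333

merge on 'region' (how='left') → 10 rows:
   revenue region  discount  price
0      353   West        12  107.0
1      180   West        10  107.0
2      818   East         0  104.0
3      347  North         6    9.0
4      679  North        25    9.0
5      514  South        28    NaN
6      547   West         9  107.0
7      874   West        20  107.0
8      853  North        24    9.0
9      500  South         3    NaN
add column discount_plus_5 = t['discount'] + 5:
   revenue region  discount  price  discount_plus_5
0      353   West        12  107.0               17
1      180   West        10  107.0               15
2      818   East         0  104.0                5
3      347  North         6    9.0               11
4      679  North        25    9.0               30
5      514  South        28    NaN               33
6      547   West         9  107.0               14
7      874   West        20  107.0               25
8      853  North        24    9.0               29
9      500  South         3    NaN                8
drop duplicate region (keep=last):
   revenue region  discount  price  discount_plus_5
2      818   East         0  104.0                5
7      874   West        20  107.0               25
8      853  North        24    9.0               29
9      500  South         3    NaN                8
Finally, mean of column 'price' = 73.3333333333.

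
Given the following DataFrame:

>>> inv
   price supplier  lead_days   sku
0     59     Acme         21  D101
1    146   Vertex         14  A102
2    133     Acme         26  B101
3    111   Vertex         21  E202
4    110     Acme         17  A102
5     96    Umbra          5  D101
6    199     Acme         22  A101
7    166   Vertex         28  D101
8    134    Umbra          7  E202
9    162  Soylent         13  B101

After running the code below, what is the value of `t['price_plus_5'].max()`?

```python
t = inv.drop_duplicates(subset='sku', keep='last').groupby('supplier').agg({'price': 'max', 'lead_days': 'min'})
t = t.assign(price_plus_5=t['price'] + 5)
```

204

drop duplicate sku (keep=last):
   price supplier  lead_days   sku
4    110     Acme         17  A102
6    199     Acme         22  A101
7    166   Vertex         28  D101
8    134    Umbra          7  E202
9    162  Soylent         13  B101
group by supplier: max(price), min(lead_days):
          price  lead_days
supplier                  
Acme        199         17
Soylent     162         13
Umbra       134          7
Vertex      166         28
add column price_plus_5 = t['price'] + 5:
          price  lead_days  price_plus_5
supplier                                
Acme        199         17           204
Soylent     162         13           167
Umbra       134          7           139
Vertex      166         28           171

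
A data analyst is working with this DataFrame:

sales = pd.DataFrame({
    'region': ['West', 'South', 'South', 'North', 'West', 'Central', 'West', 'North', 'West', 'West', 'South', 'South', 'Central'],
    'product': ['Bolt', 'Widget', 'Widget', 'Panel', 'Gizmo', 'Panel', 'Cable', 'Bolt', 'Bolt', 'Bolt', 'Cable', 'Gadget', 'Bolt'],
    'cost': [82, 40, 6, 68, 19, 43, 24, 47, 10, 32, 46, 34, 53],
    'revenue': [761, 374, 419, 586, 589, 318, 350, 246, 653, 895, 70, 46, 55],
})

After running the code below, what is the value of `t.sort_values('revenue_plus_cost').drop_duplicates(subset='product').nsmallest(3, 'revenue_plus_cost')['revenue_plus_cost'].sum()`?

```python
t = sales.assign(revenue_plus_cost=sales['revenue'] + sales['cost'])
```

add column revenue_plus_cost = sales['revenue'] + sales['cost']:
     region product  cost  revenue  revenue_plus_cost
0      West    Bolt    82      761                843
1     South  Widget    40      374                414
2     South  Widget     6      419                425
3     North   Panel    68      586                654
4      West   Gizmo    19      589                608
5   Central   Panel    43      318                361
6      West   Cable    24      350                374
7     North    Bolt    47      246                293
8      West    Bolt    10      653                663
9      West    Bolt    32      895                927
10    South   Cable    46       70                116
11    South  Gadget    34       46                 80
12  Central    Bolt    53       55                108
sort by revenue_plus_cost:
     region product  cost  revenue  revenue_plus_cost
11    South  Gadget    34       46                 80
12  Central    Bolt    53       55                108
10    South   Cable    46       70                116
7     North    Bolt    47      246                293
5   Central   Panel    43      318                361
6      West   Cable    24      350                374
1     South  Widget    40      374                414
2     South  Widget     6      419                425
4      West   Gizmo    19      589                608
3     North   Panel    68      586                654
8      West    Bolt    10      653                663
0      West    Bolt    82      761                843
9      West    Bolt    32      895                927
drop duplicate product (keep=first):
     region product  cost  revenue  revenue_plus_cost
11    South  Gadget    34       46                 80
12  Central    Bolt    53       55                108
10    South   Cable    46       70                116
5   Central   Panel    43      318                361
1     South  Widget    40      374                414
4      West   Gizmo    19      589                608
take 3 rows with smallest revenue_plus_cost:
     region product  cost  revenue  revenue_plus_cost
11    South  Gadget    34       46                 80
12  Central    Bolt    53       55                108
10    South   Cable    46       70                116
The sum of column 'revenue_plus_cost' is 304.

304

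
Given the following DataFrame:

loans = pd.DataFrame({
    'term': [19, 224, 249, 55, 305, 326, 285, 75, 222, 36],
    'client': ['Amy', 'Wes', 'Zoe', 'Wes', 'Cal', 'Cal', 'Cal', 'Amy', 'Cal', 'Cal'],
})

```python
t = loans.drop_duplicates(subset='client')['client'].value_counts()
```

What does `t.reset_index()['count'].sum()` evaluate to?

drop duplicate client (keep=first):
   term client
0    19    Amy
1   224    Wes
2   249    Zoe
4   305    Cal
value_counts of client:
client
Amy    1
Wes    1
Zoe    1
Cal    1
Name: count, dtype: int64
reset_index():
  client  count
0    Amy      1
1    Wes      1
2    Zoe      1
3    Cal      1
The sum of column 'count' is 4.

4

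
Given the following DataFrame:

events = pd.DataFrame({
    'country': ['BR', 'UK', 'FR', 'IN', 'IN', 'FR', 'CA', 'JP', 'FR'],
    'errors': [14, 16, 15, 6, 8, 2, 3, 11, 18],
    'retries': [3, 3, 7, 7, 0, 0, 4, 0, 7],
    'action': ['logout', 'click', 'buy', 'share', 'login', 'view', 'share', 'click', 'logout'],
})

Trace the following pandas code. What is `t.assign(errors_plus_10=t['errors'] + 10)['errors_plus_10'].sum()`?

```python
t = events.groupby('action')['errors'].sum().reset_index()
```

153

group by action, sum of errors:
action
buy       15
click     27
login      8
logout    32
share      9
view       2
Name: errors, dtype: int64
reset_index():
   action  errors
0     buy      15
1   click      27
2   login       8
3  logout      32
4   share       9
5    view       2
add column errors_plus_10 = t['errors'] + 10:
   action  errors  errors_plus_10
0     buy      15              25
1   click      27              37
2   login       8              18
3  logout      32              42
4   share       9              19
5    view       2              12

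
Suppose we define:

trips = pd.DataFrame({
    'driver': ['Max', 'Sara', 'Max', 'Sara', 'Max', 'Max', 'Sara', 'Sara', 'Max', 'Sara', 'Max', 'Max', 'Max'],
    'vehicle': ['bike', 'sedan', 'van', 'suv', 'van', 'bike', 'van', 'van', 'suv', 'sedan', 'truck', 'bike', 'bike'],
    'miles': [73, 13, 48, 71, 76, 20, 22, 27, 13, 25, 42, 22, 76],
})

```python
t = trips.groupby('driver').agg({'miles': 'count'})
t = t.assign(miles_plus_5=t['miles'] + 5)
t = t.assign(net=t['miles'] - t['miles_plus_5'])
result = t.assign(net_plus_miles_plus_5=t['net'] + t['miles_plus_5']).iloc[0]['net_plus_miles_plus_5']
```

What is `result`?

8

group by driver, count of miles:
        miles
driver       
Max         8
Sara        5
add column miles_plus_5 = t['miles'] + 5:
        miles  miles_plus_5
driver                     
Max         8            13
Sara        5            10
add column net = t['miles'] - t['miles_plus_5']:
        miles  miles_plus_5  net
driver                          
Max         8            13   -5
Sara        5            10   -5
add column net_plus_miles_plus_5 = t['net'] + t['miles_plus_5']:
        miles  miles_plus_5  net  net_plus_miles_plus_5
driver                                                 
Max         8            13   -5                      8
Sara        5            10   -5                      5
Then the value at position 0, column 'net_plus_miles_plus_5': 8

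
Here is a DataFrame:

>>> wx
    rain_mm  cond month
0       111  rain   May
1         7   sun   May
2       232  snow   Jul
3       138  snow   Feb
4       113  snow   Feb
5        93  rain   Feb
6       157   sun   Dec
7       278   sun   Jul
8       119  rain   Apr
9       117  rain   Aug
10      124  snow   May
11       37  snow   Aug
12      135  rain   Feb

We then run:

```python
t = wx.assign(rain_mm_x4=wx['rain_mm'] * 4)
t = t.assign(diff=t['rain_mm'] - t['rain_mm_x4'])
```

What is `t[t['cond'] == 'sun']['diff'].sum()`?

-1326

add column rain_mm_x4 = wx['rain_mm'] * 4:
    rain_mm  cond month  rain_mm_x4
0       111  rain   May         444
1         7   sun   May          28
2       232  snow   Jul         928
3       138  snow   Feb         552
4       113  snow   Feb         452
5        93  rain   Feb         372
6       157   sun   Dec         628
7       278   sun   Jul        1112
8       119  rain   Apr         476
9       117  rain   Aug         468
10      124  snow   May         496
11       37  snow   Aug         148
12      135  rain   Feb         540
add column diff = t['rain_mm'] - t['rain_mm_x4']:
    rain_mm  cond month  rain_mm_x4  diff
0       111  rain   May         444  -333
1         7   sun   May          28   -21
2       232  snow   Jul         928  -696
3       138  snow   Feb         552  -414
4       113  snow   Feb         452  -339
5        93  rain   Feb         372  -279
6       157   sun   Dec         628  -471
7       278   sun   Jul        1112  -834
8       119  rain   Apr         476  -357
9       117  rain   Aug         468  -351
10      124  snow   May         496  -372
11       37  snow   Aug         148  -111
12      135  rain   Feb         540  -405
filter rows where cond == 'sun':
   rain_mm cond month  rain_mm_x4  diff
1        7  sun   May          28   -21
6      157  sun   Dec         628  -471
7      278  sun   Jul        1112  -834
Then the sum of column 'diff': -1326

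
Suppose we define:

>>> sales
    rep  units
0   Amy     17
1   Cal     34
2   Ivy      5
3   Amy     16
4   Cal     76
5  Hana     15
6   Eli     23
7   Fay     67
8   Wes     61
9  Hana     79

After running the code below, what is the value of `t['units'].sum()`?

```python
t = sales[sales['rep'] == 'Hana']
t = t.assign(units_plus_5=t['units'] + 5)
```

94

filter rows where rep == 'Hana':
    rep  units
5  Hana     15
9  Hana     79
add column units_plus_5 = t['units'] + 5:
    rep  units  units_plus_5
5  Hana     15            20
9  Hana     79            84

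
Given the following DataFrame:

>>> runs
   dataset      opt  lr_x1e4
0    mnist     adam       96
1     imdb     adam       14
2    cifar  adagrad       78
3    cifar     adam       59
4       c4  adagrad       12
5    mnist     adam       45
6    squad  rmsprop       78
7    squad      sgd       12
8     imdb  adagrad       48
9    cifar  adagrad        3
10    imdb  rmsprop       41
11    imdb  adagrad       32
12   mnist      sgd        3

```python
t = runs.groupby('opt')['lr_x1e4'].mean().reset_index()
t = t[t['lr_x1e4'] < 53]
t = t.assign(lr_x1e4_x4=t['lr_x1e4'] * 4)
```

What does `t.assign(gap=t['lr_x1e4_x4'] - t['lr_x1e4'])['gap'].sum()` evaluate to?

126.3

group by opt, mean of lr_x1e4:
opt
adagrad    34.6
adam       53.5
rmsprop    59.5
sgd         7.5
Name: lr_x1e4, dtype: float64
reset_index():
       opt  lr_x1e4
0  adagrad     34.6
1     adam     53.5
2  rmsprop     59.5
3      sgd      7.5
filter rows where lr_x1e4 < 53:
       opt  lr_x1e4
0  adagrad     34.6
3      sgd      7.5
add column lr_x1e4_x4 = t['lr_x1e4'] * 4:
       opt  lr_x1e4  lr_x1e4_x4
0  adagrad     34.6       138.4
3      sgd      7.5        30.0
add column gap = t['lr_x1e4_x4'] - t['lr_x1e4']:
       opt  lr_x1e4  lr_x1e4_x4    gap
0  adagrad     34.6       138.4  103.8
3      sgd      7.5        30.0   22.5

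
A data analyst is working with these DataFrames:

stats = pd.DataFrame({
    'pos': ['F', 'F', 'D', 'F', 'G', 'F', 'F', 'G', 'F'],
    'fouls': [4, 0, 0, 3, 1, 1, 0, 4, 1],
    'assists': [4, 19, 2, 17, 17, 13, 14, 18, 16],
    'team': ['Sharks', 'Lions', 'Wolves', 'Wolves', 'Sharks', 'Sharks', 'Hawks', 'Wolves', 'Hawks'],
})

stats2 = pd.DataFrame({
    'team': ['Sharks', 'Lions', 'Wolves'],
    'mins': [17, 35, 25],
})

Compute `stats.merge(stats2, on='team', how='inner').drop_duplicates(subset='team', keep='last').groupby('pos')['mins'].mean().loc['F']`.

merge on 'team' (how='inner') → 7 rows:
  pos  fouls  assists    team  mins
0   F      4        4  Sharks    17
1   F      0       19   Lions    35
2   D      0        2  Wolves    25
3   F      3       17  Wolves    25
4   G      1       17  Sharks    17
5   F      1       13  Sharks    17
6   G      4       18  Wolves    25
drop duplicate team (keep=last):
  pos  fouls  assists    team  mins
1   F      0       19   Lions    35
5   F      1       13  Sharks    17
6   G      4       18  Wolves    25
group by pos, mean of mins:
pos
F    26.0
G    25.0
Name: mins, dtype: float64
Hence 26.0.

26.0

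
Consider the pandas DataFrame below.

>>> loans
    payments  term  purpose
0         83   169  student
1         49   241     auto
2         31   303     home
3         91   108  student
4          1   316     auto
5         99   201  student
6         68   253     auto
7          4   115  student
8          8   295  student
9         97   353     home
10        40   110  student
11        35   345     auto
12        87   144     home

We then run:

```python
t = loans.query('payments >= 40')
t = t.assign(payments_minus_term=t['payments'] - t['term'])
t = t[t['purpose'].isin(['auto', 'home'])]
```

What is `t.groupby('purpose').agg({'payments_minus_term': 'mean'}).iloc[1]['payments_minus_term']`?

filter rows where payments >= 40:
    payments  term  purpose
0         83   169  student
1         49   241     auto
3         91   108  student
5         99   201  student
6         68   253     auto
9         97   353     home
10        40   110  student
12        87   144     home
add column payments_minus_term = t['payments'] - t['term']:
    payments  term  purpose  payments_minus_term
0         83   169  student                  -86
1         49   241     auto                 -192
3         91   108  student                  -17
5         99   201  student                 -102
6         68   253     auto                 -185
9         97   353     home                 -256
10        40   110  student                  -70
12        87   144     home                  -57
filter rows where purpose in ['auto', 'home']:
    payments  term purpose  payments_minus_term
1         49   241    auto                 -192
6         68   253    auto                 -185
9         97   353    home                 -256
12        87   144    home                  -57
group by purpose, mean of payments_minus_term:
         payments_minus_term
purpose                     
auto                  -188.5
home                  -156.5
So iloc[1]['payments_minus_term'] = -156.5.

-156.5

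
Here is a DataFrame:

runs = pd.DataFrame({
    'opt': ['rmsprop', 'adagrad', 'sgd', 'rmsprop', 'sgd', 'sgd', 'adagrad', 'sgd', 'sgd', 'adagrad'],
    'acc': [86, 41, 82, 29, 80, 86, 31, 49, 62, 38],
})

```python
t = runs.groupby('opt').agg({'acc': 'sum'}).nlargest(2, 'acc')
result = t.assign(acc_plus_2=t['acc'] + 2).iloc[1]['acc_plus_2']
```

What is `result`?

117

group by opt, sum of acc:
         acc
opt         
adagrad  110
rmsprop  115
sgd      359
take 2 rows with largest acc:
         acc
opt         
sgd      359
rmsprop  115
add column acc_plus_2 = t['acc'] + 2:
         acc  acc_plus_2
opt                     
sgd      359         361
rmsprop  115         117
Then the value at position 1, column 'acc_plus_2': 117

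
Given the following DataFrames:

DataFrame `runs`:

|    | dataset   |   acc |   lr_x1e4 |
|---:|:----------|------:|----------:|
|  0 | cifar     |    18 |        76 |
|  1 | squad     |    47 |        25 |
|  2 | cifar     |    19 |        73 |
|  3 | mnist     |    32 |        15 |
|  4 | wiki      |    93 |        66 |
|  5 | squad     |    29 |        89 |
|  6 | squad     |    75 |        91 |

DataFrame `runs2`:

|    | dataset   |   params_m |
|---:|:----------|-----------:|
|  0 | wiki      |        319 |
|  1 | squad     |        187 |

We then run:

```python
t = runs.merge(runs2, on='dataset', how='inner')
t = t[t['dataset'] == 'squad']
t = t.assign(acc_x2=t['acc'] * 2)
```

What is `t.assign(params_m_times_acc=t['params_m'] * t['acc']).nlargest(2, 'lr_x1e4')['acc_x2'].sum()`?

merge on 'dataset' (how='inner') → 4 rows:
  dataset  acc  lr_x1e4  params_m
0   squad   47       25       187
1    wiki   93       66       319
2   squad   29       89       187
3   squad   75       91       187
filter rows where dataset == 'squad':
  dataset  acc  lr_x1e4  params_m
0   squad   47       25       187
2   squad   29       89       187
3   squad   75       91       187
add column acc_x2 = t['acc'] * 2:
  dataset  acc  lr_x1e4  params_m  acc_x2
0   squad   47       25       187      94
2   squad   29       89       187      58
3   squad   75       91       187     150
add column params_m_times_acc = t['params_m'] * t['acc']:
  dataset  acc  lr_x1e4  params_m  acc_x2  params_m_times_acc
0   squad   47       25       187      94                8789
2   squad   29       89       187      58                5423
3   squad   75       91       187     150               14025
take 2 rows with largest lr_x1e4:
  dataset  acc  lr_x1e4  params_m  acc_x2  params_m_times_acc
3   squad   75       91       187     150               14025
2   squad   29       89       187      58                5423

208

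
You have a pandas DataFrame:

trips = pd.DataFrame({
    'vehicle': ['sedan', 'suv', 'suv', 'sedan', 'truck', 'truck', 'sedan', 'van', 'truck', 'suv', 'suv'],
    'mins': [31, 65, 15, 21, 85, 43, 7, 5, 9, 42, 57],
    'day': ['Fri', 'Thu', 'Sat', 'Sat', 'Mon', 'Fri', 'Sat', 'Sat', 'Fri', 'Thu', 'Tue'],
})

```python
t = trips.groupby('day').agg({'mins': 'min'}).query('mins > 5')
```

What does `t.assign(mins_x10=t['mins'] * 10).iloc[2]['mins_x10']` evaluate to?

group by day, min of mins:
     mins
day      
Fri     9
Mon    85
Sat     5
Thu    42
Tue    57
filter rows where mins > 5:
     mins
day      
Fri     9
Mon    85
Thu    42
Tue    57
add column mins_x10 = t['mins'] * 10:
     mins  mins_x10
day                
Fri     9        90
Mon    85       850
Thu    42       420
Tue    57       570

420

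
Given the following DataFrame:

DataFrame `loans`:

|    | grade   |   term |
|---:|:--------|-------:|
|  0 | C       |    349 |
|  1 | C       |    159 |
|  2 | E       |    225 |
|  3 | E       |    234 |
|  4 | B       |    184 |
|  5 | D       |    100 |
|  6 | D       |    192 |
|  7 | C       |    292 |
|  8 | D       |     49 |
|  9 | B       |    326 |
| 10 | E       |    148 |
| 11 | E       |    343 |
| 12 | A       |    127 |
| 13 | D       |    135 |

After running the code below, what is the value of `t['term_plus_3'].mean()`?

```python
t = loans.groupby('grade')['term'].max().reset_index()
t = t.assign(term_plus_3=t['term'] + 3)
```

270.4

group by grade, max of term:
grade
A    127
B    326
C    349
D    192
E    343
Name: term, dtype: int64
reset_index():
  grade  term
0     A   127
1     B   326
2     C   349
3     D   192
4     E   343
add column term_plus_3 = t['term'] + 3:
  grade  term  term_plus_3
0     A   127          130
1     B   326          329
2     C   349          352
3     D   192          195
4     E   343          346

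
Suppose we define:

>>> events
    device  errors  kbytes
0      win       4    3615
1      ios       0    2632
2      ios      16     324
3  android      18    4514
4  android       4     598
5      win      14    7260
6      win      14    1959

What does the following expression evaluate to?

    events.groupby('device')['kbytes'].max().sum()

14406

group by device, max of kbytes:
device
android    4514
ios        2632
win        7260
Name: kbytes, dtype: int64
So sum() = 14406.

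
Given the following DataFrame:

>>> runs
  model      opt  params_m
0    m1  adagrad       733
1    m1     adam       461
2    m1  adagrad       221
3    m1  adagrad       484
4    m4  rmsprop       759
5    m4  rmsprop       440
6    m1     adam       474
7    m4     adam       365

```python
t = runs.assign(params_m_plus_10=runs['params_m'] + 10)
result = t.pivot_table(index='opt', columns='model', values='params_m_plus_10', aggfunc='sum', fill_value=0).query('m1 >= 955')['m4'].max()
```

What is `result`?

add column params_m_plus_10 = runs['params_m'] + 10:
  model      opt  params_m  params_m_plus_10
0    m1  adagrad       733               743
1    m1     adam       461               471
2    m1  adagrad       221               231
3    m1  adagrad       484               494
4    m4  rmsprop       759               769
5    m4  rmsprop       440               450
6    m1     adam       474               484
7    m4     adam       365               375
pivot: rows=opt, cols=model, sum(params_m_plus_10):
model      m1    m4
opt                
adagrad  1468     0
adam      955   375
rmsprop     0  1219
filter rows where m1 >= 955:
model      m1   m4
opt               
adagrad  1468    0
adam      955  375
Taking the max of column 'm4' gives 375.

375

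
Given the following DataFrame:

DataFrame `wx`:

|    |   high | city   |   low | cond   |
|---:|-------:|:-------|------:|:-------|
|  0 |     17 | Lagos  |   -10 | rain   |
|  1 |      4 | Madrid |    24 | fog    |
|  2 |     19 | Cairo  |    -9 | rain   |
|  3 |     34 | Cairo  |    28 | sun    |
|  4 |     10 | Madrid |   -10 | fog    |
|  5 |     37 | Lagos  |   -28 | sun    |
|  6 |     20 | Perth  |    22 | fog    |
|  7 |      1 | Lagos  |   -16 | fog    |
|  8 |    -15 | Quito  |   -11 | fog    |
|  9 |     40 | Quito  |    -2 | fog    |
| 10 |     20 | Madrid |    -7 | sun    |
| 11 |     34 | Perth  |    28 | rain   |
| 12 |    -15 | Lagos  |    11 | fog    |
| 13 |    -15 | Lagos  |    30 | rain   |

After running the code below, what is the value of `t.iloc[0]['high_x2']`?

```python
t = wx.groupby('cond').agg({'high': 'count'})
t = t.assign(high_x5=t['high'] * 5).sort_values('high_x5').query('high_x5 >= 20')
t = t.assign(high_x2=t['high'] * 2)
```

8

group by cond, count of high:
      high
cond      
fog      7
rain     4
sun      3
add column high_x5 = t['high'] * 5:
      high  high_x5
cond               
fog      7       35
rain     4       20
sun      3       15
sort by high_x5:
      high  high_x5
cond               
sun      3       15
rain     4       20
fog      7       35
filter rows where high_x5 >= 20:
      high  high_x5
cond               
rain     4       20
fog      7       35
add column high_x2 = t['high'] * 2:
      high  high_x5  high_x2
cond                        
rain     4       20        8
fog      7       35       14
value at position 0, column 'high_x2' → 8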